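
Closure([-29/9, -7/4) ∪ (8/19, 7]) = [-29/9, -7/4] ∪ [8/19, 7]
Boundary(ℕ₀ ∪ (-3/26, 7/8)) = {-3/26, 7/8} ∪ (ℕ₀ \ (-3/26, 7/8))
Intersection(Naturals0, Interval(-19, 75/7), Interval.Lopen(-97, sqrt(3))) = Range(0, 2, 1)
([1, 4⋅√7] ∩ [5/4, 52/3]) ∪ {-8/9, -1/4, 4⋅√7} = {-8/9, -1/4} ∪ [5/4, 4⋅√7]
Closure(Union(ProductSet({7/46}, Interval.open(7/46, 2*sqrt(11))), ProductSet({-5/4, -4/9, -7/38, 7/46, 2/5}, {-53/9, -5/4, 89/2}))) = Union(ProductSet({7/46}, Interval(7/46, 2*sqrt(11))), ProductSet({-5/4, -4/9, -7/38, 7/46, 2/5}, {-53/9, -5/4, 89/2}))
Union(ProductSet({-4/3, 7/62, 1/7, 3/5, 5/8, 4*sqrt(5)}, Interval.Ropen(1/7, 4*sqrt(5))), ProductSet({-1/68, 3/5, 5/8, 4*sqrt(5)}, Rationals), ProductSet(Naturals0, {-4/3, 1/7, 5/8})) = Union(ProductSet({-1/68, 3/5, 5/8, 4*sqrt(5)}, Rationals), ProductSet({-4/3, 7/62, 1/7, 3/5, 5/8, 4*sqrt(5)}, Interval.Ropen(1/7, 4*sqrt(5))), ProductSet(Naturals0, {-4/3, 1/7, 5/8}))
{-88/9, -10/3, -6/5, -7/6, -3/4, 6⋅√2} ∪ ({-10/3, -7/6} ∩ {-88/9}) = {-88/9, -10/3, -6/5, -7/6, -3/4, 6⋅√2}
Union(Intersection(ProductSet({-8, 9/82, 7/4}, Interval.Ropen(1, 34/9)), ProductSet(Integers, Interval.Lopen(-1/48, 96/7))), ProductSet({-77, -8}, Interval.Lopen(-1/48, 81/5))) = ProductSet({-77, -8}, Interval.Lopen(-1/48, 81/5))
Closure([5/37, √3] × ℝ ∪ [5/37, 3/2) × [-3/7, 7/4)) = [5/37, √3] × ℝ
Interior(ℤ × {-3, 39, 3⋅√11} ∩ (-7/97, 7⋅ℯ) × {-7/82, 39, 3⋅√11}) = ∅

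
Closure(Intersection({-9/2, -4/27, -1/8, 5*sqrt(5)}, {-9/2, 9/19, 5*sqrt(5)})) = {-9/2, 5*sqrt(5)}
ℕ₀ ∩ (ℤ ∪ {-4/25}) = ℕ₀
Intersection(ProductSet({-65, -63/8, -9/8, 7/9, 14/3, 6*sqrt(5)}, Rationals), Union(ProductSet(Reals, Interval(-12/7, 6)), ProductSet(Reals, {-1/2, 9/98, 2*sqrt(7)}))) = ProductSet({-65, -63/8, -9/8, 7/9, 14/3, 6*sqrt(5)}, Intersection(Interval(-12/7, 6), Rationals))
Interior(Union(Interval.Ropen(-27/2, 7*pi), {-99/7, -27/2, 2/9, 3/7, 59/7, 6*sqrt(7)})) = Interval.open(-27/2, 7*pi)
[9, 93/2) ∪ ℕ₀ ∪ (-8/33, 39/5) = (-8/33, 39/5) ∪ ℕ₀ ∪ [9, 93/2)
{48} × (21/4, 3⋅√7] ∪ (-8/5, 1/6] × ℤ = ((-8/5, 1/6] × ℤ) ∪ ({48} × (21/4, 3⋅√7])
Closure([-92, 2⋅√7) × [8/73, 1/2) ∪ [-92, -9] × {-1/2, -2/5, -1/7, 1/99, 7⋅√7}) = ({-92, 2⋅√7} × [8/73, 1/2]) ∪ ([-92, 2⋅√7] × {8/73, 1/2}) ∪ ([-92, 2⋅√7) × [8/73, 1/2)) ∪ ([-92, -9] × {-1/2, -2/5, -1/7, 1/99, 7⋅√7})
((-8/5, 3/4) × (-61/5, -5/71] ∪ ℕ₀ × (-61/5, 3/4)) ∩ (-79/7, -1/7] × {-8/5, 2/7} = (-8/5, -1/7] × {-8/5}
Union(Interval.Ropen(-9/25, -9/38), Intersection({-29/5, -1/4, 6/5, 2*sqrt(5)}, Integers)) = Interval.Ropen(-9/25, -9/38)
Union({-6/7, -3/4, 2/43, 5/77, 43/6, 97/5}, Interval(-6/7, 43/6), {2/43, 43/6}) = Union({97/5}, Interval(-6/7, 43/6))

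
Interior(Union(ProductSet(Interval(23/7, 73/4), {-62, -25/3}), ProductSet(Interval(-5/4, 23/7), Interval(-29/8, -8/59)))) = ProductSet(Interval.open(-5/4, 23/7), Interval.open(-29/8, -8/59))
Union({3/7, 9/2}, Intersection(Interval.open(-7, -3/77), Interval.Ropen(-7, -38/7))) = Union({3/7, 9/2}, Interval.open(-7, -38/7))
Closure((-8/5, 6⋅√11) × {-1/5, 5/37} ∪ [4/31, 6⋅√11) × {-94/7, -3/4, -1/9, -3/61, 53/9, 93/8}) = ([-8/5, 6⋅√11] × {-1/5, 5/37}) ∪ ([4/31, 6⋅√11] × {-94/7, -3/4, -1/9, -3/61, 53/9, 93/8})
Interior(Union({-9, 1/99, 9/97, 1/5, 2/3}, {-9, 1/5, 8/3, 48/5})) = EmptySet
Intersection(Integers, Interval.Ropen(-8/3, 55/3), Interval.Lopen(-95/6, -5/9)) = Range(-2, 0, 1)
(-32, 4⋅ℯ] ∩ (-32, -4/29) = (-32, -4/29)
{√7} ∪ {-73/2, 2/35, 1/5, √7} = {-73/2, 2/35, 1/5, √7}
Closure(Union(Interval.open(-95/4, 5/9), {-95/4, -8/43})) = Interval(-95/4, 5/9)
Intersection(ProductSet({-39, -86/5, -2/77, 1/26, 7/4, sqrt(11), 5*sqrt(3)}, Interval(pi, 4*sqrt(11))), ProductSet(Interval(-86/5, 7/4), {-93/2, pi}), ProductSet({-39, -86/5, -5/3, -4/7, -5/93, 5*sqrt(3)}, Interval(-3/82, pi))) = ProductSet({-86/5}, {pi})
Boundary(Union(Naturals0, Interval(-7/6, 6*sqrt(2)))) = Union(Complement(Naturals0, Interval.open(-7/6, 6*sqrt(2))), {-7/6, 6*sqrt(2)})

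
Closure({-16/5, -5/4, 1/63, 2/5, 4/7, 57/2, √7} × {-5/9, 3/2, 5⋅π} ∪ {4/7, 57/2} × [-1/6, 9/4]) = ({4/7, 57/2} × [-1/6, 9/4]) ∪ ({-16/5, -5/4, 1/63, 2/5, 4/7, 57/2, √7} × {-5/9, 3/2, 5⋅π})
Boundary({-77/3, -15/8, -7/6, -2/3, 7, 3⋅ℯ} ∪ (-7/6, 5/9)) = {-77/3, -15/8, -7/6, 5/9, 7, 3⋅ℯ}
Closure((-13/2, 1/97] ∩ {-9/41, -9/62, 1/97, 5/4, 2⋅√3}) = {-9/41, -9/62, 1/97}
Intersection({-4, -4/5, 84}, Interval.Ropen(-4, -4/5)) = {-4}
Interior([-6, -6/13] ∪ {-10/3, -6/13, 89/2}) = (-6, -6/13)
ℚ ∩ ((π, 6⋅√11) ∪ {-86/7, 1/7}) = {-86/7, 1/7} ∪ (ℚ ∩ (π, 6⋅√11))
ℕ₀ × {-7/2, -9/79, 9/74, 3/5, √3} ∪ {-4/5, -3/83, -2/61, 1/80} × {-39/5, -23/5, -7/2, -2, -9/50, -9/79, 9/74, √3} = (ℕ₀ × {-7/2, -9/79, 9/74, 3/5, √3}) ∪ ({-4/5, -3/83, -2/61, 1/80} × {-39/5, -23/5, -7/2, -2, -9/50, -9/79, 9/74, √3})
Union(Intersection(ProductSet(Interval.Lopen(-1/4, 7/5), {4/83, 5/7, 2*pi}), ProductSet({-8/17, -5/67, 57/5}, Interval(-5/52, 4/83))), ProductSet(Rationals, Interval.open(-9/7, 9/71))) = ProductSet(Rationals, Interval.open(-9/7, 9/71))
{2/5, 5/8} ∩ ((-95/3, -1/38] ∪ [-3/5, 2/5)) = ∅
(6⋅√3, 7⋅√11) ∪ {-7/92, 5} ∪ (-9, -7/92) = (-9, -7/92] ∪ {5} ∪ (6⋅√3, 7⋅√11)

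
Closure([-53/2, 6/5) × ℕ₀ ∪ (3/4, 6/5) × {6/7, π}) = ([-53/2, 6/5] × ℕ₀) ∪ ([3/4, 6/5] × {6/7, π})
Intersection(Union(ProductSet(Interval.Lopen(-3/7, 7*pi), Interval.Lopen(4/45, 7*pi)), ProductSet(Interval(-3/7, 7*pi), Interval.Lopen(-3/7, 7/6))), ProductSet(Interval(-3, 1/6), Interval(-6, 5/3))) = Union(ProductSet(Interval(-3/7, 1/6), Interval.Lopen(-3/7, 7/6)), ProductSet(Interval.Lopen(-3/7, 1/6), Interval.Lopen(4/45, 5/3)))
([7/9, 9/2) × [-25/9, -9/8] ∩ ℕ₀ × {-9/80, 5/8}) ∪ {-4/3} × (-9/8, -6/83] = {-4/3} × (-9/8, -6/83]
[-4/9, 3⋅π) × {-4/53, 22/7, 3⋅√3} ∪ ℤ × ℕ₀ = (ℤ × ℕ₀) ∪ ([-4/9, 3⋅π) × {-4/53, 22/7, 3⋅√3})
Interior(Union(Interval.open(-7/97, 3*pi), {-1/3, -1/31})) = Interval.open(-7/97, 3*pi)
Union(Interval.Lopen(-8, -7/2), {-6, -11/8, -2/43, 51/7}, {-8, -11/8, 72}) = Union({-11/8, -2/43, 51/7, 72}, Interval(-8, -7/2))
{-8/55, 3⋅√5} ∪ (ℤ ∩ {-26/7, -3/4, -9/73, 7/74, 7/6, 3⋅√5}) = {-8/55, 3⋅√5}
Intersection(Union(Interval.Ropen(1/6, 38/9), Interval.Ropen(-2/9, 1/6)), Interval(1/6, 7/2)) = Interval(1/6, 7/2)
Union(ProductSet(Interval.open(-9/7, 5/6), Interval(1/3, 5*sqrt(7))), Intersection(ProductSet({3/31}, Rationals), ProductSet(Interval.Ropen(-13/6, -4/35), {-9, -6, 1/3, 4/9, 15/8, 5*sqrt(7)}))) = ProductSet(Interval.open(-9/7, 5/6), Interval(1/3, 5*sqrt(7)))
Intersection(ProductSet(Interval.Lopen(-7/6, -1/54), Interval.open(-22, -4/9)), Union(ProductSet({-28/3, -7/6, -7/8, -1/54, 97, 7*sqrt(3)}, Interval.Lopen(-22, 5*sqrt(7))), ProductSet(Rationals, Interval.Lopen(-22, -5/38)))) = ProductSet(Intersection(Interval.Lopen(-7/6, -1/54), Rationals), Interval.open(-22, -4/9))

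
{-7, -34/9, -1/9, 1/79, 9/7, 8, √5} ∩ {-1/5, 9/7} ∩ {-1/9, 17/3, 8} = ∅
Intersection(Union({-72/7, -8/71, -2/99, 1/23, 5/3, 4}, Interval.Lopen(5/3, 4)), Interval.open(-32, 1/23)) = {-72/7, -8/71, -2/99}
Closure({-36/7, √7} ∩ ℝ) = {-36/7, √7}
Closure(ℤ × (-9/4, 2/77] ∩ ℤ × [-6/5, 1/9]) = ℤ × [-6/5, 2/77]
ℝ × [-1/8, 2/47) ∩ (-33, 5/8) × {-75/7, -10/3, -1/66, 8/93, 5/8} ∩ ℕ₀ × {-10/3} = ∅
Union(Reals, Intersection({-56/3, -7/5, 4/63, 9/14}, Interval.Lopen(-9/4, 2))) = Reals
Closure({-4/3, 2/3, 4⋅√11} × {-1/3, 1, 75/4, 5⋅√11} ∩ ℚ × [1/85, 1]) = {-4/3, 2/3} × {1}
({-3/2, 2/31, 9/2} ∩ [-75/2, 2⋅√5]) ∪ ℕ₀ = {-3/2, 2/31} ∪ ℕ₀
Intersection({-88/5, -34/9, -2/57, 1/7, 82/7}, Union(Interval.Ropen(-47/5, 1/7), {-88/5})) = {-88/5, -34/9, -2/57}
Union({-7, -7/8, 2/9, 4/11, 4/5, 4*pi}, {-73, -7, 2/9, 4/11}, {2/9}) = {-73, -7, -7/8, 2/9, 4/11, 4/5, 4*pi}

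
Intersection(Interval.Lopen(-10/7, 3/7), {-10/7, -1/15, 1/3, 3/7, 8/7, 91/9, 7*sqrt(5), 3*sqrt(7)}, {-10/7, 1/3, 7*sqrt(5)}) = {1/3}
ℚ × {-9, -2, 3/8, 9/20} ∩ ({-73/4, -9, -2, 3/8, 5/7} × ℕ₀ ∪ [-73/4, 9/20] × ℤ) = (ℚ ∩ [-73/4, 9/20]) × {-9, -2}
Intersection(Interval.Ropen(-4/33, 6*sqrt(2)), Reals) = Interval.Ropen(-4/33, 6*sqrt(2))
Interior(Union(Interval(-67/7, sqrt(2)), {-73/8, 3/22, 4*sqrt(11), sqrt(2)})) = Interval.open(-67/7, sqrt(2))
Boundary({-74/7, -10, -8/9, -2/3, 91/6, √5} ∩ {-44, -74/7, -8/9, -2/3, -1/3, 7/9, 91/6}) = {-74/7, -8/9, -2/3, 91/6}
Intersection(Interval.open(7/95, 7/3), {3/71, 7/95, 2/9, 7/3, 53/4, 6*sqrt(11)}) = {2/9}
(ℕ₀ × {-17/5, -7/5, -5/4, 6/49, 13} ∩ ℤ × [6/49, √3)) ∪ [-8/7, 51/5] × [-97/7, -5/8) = (ℕ₀ × {6/49}) ∪ ([-8/7, 51/5] × [-97/7, -5/8))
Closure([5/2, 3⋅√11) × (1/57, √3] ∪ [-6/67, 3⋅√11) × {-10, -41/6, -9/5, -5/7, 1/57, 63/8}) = ({5/2, 3⋅√11} × [1/57, √3]) ∪ ([5/2, 3⋅√11] × {1/57, √3}) ∪ ([-6/67, 3⋅√11] × {-10, -41/6, -9/5, -5/7, 1/57, 63/8}) ∪ ([5/2, 3⋅√11) × (1/57, √3])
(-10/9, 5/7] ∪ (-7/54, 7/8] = (-10/9, 7/8]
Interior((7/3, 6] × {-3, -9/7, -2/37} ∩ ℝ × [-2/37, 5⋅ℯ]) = ∅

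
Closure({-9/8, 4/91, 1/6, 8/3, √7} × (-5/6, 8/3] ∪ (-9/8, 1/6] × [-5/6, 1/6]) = ([-9/8, 1/6] × {-5/6, 1/6}) ∪ ((-9/8, 1/6] × [-5/6, 1/6]) ∪ ({-9/8, 4/91, 1/6, 8/3, √7} × [-5/6, 8/3])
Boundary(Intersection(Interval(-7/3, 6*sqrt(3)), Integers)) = Range(-2, 11, 1)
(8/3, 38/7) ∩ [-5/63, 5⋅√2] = (8/3, 38/7)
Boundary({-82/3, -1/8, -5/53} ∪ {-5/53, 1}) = {-82/3, -1/8, -5/53, 1}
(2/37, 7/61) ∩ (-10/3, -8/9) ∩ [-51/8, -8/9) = ∅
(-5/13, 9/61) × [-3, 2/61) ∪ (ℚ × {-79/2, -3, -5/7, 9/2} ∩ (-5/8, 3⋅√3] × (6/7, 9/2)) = (-5/13, 9/61) × [-3, 2/61)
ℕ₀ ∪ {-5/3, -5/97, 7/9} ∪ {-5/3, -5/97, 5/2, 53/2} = {-5/3, -5/97, 7/9, 5/2, 53/2} ∪ ℕ₀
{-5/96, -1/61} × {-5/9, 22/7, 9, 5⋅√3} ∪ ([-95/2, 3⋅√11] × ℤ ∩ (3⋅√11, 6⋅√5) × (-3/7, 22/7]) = {-5/96, -1/61} × {-5/9, 22/7, 9, 5⋅√3}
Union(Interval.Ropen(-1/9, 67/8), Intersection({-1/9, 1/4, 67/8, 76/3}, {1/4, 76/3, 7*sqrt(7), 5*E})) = Union({76/3}, Interval.Ropen(-1/9, 67/8))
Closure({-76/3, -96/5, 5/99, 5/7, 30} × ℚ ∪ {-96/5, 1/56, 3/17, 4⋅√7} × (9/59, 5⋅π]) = ({-76/3, -96/5, 5/99, 5/7, 30} × ℝ) ∪ ({-96/5, 1/56, 3/17, 4⋅√7} × [9/59, 5⋅π])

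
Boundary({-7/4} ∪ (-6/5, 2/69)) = {-7/4, -6/5, 2/69}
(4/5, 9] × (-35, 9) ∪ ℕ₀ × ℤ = (ℕ₀ × ℤ) ∪ ((4/5, 9] × (-35, 9))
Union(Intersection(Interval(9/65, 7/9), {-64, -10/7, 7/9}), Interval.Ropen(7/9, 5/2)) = Interval.Ropen(7/9, 5/2)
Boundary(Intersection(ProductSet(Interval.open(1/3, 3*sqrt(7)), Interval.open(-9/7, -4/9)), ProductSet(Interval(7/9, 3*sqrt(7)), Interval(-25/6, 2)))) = Union(ProductSet({7/9, 3*sqrt(7)}, Interval(-9/7, -4/9)), ProductSet(Interval(7/9, 3*sqrt(7)), {-9/7, -4/9}))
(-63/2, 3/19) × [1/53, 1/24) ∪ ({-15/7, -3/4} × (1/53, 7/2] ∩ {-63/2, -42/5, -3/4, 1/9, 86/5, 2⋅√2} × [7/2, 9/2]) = ({-3/4} × {7/2}) ∪ ((-63/2, 3/19) × [1/53, 1/24))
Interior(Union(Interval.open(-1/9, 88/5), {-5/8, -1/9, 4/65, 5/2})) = Interval.open(-1/9, 88/5)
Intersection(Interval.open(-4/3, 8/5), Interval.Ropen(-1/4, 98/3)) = Interval.Ropen(-1/4, 8/5)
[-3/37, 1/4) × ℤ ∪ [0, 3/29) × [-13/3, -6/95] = ([-3/37, 1/4) × ℤ) ∪ ([0, 3/29) × [-13/3, -6/95])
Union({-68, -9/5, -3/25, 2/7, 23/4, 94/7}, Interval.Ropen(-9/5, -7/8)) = Union({-68, -3/25, 2/7, 23/4, 94/7}, Interval.Ropen(-9/5, -7/8))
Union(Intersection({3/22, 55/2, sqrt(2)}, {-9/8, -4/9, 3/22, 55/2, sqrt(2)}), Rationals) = Union({sqrt(2)}, Rationals)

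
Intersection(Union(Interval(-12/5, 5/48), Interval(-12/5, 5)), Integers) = Range(-2, 6, 1)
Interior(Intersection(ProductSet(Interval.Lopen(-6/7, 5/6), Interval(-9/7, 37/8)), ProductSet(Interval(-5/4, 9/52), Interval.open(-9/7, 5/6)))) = ProductSet(Interval.open(-6/7, 9/52), Interval.open(-9/7, 5/6))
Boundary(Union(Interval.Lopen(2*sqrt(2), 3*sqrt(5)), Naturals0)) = Union(Complement(Naturals0, Interval.open(2*sqrt(2), 3*sqrt(5))), {2*sqrt(2), 3*sqrt(5)})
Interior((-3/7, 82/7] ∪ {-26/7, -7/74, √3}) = (-3/7, 82/7)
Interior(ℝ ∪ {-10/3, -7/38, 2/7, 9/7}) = ℝ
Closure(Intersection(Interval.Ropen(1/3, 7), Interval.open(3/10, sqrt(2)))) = Interval(1/3, sqrt(2))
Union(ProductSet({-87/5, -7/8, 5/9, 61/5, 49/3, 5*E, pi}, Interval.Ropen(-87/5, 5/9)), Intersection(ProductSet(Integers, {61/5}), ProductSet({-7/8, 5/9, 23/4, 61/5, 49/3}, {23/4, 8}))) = ProductSet({-87/5, -7/8, 5/9, 61/5, 49/3, 5*E, pi}, Interval.Ropen(-87/5, 5/9))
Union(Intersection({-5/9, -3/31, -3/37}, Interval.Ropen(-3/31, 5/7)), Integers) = Union({-3/31, -3/37}, Integers)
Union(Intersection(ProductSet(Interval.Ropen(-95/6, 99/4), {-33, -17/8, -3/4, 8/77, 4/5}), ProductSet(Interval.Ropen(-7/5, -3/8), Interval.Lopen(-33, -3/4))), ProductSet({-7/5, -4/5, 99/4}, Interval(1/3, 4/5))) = Union(ProductSet({-7/5, -4/5, 99/4}, Interval(1/3, 4/5)), ProductSet(Interval.Ropen(-7/5, -3/8), {-17/8, -3/4}))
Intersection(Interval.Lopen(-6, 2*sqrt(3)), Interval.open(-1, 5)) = Interval.Lopen(-1, 2*sqrt(3))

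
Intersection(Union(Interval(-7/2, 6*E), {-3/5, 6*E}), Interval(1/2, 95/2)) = Interval(1/2, 6*E)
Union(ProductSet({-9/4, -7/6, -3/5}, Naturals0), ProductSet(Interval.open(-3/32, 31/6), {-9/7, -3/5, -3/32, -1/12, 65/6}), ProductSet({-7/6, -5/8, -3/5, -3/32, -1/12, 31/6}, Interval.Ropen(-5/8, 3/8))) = Union(ProductSet({-9/4, -7/6, -3/5}, Naturals0), ProductSet({-7/6, -5/8, -3/5, -3/32, -1/12, 31/6}, Interval.Ropen(-5/8, 3/8)), ProductSet(Interval.open(-3/32, 31/6), {-9/7, -3/5, -3/32, -1/12, 65/6}))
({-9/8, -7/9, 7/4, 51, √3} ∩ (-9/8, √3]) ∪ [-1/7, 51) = {-7/9} ∪ [-1/7, 51)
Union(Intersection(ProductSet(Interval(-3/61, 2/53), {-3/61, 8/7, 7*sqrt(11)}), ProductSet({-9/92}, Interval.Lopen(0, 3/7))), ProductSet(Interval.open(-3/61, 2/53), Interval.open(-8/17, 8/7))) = ProductSet(Interval.open(-3/61, 2/53), Interval.open(-8/17, 8/7))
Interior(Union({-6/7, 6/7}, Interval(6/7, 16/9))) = Interval.open(6/7, 16/9)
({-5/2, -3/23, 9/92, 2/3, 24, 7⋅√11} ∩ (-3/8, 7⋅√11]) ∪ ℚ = ℚ ∪ {7⋅√11}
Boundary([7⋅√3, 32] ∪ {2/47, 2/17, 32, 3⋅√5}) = {2/47, 2/17, 32, 7⋅√3, 3⋅√5}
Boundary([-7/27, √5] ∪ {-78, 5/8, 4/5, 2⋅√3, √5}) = {-78, -7/27, 2⋅√3, √5}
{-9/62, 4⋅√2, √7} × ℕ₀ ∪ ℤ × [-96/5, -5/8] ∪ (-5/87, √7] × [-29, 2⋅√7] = (ℤ × [-96/5, -5/8]) ∪ ({-9/62, 4⋅√2, √7} × ℕ₀) ∪ ((-5/87, √7] × [-29, 2⋅√7])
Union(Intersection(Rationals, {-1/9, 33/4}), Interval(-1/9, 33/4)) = Interval(-1/9, 33/4)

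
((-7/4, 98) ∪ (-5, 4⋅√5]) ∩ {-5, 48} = {48}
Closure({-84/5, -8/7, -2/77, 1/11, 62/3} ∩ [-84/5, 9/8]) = {-84/5, -8/7, -2/77, 1/11}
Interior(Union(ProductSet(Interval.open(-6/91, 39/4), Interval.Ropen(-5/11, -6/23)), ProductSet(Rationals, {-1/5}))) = ProductSet(Interval.open(-6/91, 39/4), Interval.open(-5/11, -6/23))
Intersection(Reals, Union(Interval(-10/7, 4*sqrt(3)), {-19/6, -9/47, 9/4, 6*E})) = Union({-19/6, 6*E}, Interval(-10/7, 4*sqrt(3)))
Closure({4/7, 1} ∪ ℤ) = ℤ ∪ {4/7}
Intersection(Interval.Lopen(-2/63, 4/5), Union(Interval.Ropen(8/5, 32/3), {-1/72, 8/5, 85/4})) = {-1/72}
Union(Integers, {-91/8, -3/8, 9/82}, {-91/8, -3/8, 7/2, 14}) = Union({-91/8, -3/8, 9/82, 7/2}, Integers)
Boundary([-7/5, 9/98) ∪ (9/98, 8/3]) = {-7/5, 9/98, 8/3}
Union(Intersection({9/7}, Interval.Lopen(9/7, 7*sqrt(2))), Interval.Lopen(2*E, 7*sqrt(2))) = Interval.Lopen(2*E, 7*sqrt(2))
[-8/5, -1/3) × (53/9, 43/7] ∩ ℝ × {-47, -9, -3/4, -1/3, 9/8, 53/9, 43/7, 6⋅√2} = [-8/5, -1/3) × {43/7}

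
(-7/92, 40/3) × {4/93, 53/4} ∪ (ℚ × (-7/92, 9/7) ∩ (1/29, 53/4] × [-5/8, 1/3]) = ((-7/92, 40/3) × {4/93, 53/4}) ∪ ((ℚ ∩ (1/29, 53/4]) × (-7/92, 1/3])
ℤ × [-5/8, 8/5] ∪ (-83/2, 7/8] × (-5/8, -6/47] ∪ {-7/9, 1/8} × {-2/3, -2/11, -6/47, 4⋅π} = (ℤ × [-5/8, 8/5]) ∪ ({-7/9, 1/8} × {-2/3, -2/11, -6/47, 4⋅π}) ∪ ((-83/2, 7/8] × (-5/8, -6/47])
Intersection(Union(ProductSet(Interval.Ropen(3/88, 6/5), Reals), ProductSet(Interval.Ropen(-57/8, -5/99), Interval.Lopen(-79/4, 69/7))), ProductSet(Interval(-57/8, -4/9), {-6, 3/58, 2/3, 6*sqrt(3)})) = ProductSet(Interval(-57/8, -4/9), {-6, 3/58, 2/3})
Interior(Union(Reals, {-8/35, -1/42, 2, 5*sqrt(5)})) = Reals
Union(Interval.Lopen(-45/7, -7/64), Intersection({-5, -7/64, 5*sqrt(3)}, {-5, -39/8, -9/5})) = Interval.Lopen(-45/7, -7/64)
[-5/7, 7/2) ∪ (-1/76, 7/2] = [-5/7, 7/2]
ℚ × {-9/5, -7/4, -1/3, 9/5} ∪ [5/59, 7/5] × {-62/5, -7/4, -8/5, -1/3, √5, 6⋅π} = (ℚ × {-9/5, -7/4, -1/3, 9/5}) ∪ ([5/59, 7/5] × {-62/5, -7/4, -8/5, -1/3, √5, 6⋅π})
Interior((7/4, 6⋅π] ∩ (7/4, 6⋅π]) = (7/4, 6⋅π)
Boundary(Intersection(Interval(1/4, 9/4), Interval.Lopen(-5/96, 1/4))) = {1/4}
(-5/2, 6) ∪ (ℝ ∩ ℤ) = ℤ ∪ (-5/2, 6]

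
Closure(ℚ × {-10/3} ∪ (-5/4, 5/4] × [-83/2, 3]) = ([-5/4, 5/4] × [-83/2, 3]) ∪ ((ℚ ∪ (-∞, -5/4] ∪ [5/4, ∞)) × {-10/3})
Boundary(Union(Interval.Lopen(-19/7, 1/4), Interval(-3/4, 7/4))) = {-19/7, 7/4}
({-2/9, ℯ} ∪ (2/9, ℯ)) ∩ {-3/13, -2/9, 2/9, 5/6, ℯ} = {-2/9, 5/6, ℯ}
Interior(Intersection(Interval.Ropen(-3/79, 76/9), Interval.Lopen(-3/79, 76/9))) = Interval.open(-3/79, 76/9)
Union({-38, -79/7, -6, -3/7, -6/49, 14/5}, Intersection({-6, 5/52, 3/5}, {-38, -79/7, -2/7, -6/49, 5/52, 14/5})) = {-38, -79/7, -6, -3/7, -6/49, 5/52, 14/5}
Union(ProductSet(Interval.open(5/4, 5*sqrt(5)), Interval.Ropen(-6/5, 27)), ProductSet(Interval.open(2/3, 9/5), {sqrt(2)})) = Union(ProductSet(Interval.open(2/3, 9/5), {sqrt(2)}), ProductSet(Interval.open(5/4, 5*sqrt(5)), Interval.Ropen(-6/5, 27)))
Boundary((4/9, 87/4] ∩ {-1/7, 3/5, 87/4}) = {3/5, 87/4}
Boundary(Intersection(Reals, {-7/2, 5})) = {-7/2, 5}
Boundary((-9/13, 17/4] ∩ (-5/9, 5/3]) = {-5/9, 5/3}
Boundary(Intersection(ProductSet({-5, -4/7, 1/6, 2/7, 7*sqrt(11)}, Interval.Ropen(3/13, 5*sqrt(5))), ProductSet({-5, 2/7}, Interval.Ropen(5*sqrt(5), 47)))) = EmptySet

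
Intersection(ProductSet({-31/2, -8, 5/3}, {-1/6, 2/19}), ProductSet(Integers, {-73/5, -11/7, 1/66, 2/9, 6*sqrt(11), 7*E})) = EmptySet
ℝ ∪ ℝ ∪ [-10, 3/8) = (-∞, ∞)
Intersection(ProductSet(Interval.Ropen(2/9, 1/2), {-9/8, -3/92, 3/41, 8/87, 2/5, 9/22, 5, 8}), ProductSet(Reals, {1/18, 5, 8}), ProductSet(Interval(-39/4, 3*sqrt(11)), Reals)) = ProductSet(Interval.Ropen(2/9, 1/2), {5, 8})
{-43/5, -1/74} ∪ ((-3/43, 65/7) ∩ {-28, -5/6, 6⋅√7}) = {-43/5, -1/74}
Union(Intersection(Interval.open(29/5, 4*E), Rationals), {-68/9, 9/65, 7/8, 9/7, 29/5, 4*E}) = Union({-68/9, 9/65, 7/8, 9/7, 29/5, 4*E}, Intersection(Interval.open(29/5, 4*E), Rationals))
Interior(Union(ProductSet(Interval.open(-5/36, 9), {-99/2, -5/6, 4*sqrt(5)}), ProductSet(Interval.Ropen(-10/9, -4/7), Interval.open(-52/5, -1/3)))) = ProductSet(Interval.open(-10/9, -4/7), Interval.open(-52/5, -1/3))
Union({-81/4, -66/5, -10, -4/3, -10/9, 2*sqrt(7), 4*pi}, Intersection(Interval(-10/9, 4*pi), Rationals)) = Union({-81/4, -66/5, -10, -4/3, 2*sqrt(7), 4*pi}, Intersection(Interval(-10/9, 4*pi), Rationals))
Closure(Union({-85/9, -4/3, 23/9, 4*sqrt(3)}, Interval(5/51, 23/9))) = Union({-85/9, -4/3, 4*sqrt(3)}, Interval(5/51, 23/9))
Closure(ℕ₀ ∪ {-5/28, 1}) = {-5/28} ∪ ℕ₀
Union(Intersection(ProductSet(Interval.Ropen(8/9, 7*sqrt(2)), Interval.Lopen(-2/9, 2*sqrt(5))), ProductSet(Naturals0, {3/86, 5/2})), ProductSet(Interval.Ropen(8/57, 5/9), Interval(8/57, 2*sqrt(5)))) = Union(ProductSet(Interval.Ropen(8/57, 5/9), Interval(8/57, 2*sqrt(5))), ProductSet(Range(1, 10, 1), {3/86, 5/2}))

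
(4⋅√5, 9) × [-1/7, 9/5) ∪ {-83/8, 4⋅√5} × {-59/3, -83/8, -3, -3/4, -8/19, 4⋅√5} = ((4⋅√5, 9) × [-1/7, 9/5)) ∪ ({-83/8, 4⋅√5} × {-59/3, -83/8, -3, -3/4, -8/19, 4⋅√5})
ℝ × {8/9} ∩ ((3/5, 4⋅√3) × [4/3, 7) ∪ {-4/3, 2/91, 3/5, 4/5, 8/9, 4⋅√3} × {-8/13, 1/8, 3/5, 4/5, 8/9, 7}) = {-4/3, 2/91, 3/5, 4/5, 8/9, 4⋅√3} × {8/9}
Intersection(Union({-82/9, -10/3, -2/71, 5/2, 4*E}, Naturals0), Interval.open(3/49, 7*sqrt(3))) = Union({5/2, 4*E}, Range(1, 13, 1))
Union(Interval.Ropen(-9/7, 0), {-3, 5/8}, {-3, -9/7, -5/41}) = Union({-3, 5/8}, Interval.Ropen(-9/7, 0))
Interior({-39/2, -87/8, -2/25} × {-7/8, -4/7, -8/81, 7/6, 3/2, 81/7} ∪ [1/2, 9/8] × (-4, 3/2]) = (1/2, 9/8) × (-4, 3/2)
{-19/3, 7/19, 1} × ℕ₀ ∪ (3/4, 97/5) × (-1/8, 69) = ({-19/3, 7/19, 1} × ℕ₀) ∪ ((3/4, 97/5) × (-1/8, 69))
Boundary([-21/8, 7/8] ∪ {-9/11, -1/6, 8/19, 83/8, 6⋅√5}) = {-21/8, 7/8, 83/8, 6⋅√5}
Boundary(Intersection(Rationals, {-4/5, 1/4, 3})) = {-4/5, 1/4, 3}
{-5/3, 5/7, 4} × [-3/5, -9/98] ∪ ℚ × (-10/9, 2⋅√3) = ℚ × (-10/9, 2⋅√3)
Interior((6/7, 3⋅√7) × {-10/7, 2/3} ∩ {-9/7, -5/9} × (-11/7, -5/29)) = ∅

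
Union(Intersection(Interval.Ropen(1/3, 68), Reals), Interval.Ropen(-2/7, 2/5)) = Interval.Ropen(-2/7, 68)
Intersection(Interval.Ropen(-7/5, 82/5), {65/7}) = {65/7}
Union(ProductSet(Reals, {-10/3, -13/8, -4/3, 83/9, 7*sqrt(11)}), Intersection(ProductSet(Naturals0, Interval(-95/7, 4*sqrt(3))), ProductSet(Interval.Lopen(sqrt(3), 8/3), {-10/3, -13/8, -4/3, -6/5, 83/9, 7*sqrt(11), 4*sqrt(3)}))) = Union(ProductSet(Range(2, 3, 1), {-10/3, -13/8, -4/3, -6/5, 4*sqrt(3)}), ProductSet(Reals, {-10/3, -13/8, -4/3, 83/9, 7*sqrt(11)}))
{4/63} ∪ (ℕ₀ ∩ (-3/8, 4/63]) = {0} ∪ {4/63}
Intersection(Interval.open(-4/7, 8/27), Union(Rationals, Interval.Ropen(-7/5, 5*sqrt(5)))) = Union(Intersection(Interval.open(-4/7, 8/27), Rationals), Interval.open(-4/7, 8/27))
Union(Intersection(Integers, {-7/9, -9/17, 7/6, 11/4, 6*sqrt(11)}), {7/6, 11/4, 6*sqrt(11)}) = {7/6, 11/4, 6*sqrt(11)}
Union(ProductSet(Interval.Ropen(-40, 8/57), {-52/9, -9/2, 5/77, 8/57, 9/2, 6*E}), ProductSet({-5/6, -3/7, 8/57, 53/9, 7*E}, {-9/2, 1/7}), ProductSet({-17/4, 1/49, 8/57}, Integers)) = Union(ProductSet({-17/4, 1/49, 8/57}, Integers), ProductSet({-5/6, -3/7, 8/57, 53/9, 7*E}, {-9/2, 1/7}), ProductSet(Interval.Ropen(-40, 8/57), {-52/9, -9/2, 5/77, 8/57, 9/2, 6*E}))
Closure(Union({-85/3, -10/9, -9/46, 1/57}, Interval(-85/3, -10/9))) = Union({-9/46, 1/57}, Interval(-85/3, -10/9))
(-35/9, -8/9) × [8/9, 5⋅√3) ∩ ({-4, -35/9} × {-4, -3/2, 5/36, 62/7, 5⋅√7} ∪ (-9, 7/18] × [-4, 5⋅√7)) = (-35/9, -8/9) × [8/9, 5⋅√3)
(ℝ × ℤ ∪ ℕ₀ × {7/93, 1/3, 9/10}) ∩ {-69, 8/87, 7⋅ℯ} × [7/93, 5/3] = {-69, 8/87, 7⋅ℯ} × {1}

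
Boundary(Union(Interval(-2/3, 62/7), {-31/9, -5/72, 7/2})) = {-31/9, -2/3, 62/7}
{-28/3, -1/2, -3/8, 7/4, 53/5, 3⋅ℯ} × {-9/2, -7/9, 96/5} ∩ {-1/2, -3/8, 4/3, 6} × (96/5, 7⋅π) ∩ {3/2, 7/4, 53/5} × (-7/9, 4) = ∅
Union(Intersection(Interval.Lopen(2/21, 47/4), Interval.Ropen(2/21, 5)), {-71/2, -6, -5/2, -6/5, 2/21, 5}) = Union({-71/2, -6, -5/2, -6/5}, Interval(2/21, 5))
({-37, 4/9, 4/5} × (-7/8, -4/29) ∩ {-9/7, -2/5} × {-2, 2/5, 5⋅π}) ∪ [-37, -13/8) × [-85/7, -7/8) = [-37, -13/8) × [-85/7, -7/8)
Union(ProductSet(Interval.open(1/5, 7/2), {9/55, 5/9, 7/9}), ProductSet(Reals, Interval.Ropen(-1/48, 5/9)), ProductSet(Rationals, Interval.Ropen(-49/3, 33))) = Union(ProductSet(Interval.open(1/5, 7/2), {9/55, 5/9, 7/9}), ProductSet(Rationals, Interval.Ropen(-49/3, 33)), ProductSet(Reals, Interval.Ropen(-1/48, 5/9)))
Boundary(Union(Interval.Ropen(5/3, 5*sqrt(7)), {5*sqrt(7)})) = {5/3, 5*sqrt(7)}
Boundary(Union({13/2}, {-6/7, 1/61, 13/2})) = {-6/7, 1/61, 13/2}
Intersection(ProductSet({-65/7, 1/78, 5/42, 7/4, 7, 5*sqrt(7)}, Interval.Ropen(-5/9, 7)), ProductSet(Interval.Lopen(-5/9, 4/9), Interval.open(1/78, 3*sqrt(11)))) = ProductSet({1/78, 5/42}, Interval.open(1/78, 7))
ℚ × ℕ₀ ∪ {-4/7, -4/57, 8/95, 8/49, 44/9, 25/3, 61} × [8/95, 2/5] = (ℚ × ℕ₀) ∪ ({-4/7, -4/57, 8/95, 8/49, 44/9, 25/3, 61} × [8/95, 2/5])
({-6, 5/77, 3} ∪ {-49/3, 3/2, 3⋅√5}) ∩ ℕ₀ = {3}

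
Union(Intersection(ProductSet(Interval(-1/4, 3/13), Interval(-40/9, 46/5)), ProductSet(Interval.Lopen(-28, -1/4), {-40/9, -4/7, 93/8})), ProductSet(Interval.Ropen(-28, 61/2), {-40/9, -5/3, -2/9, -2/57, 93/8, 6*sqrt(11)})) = Union(ProductSet({-1/4}, {-40/9, -4/7}), ProductSet(Interval.Ropen(-28, 61/2), {-40/9, -5/3, -2/9, -2/57, 93/8, 6*sqrt(11)}))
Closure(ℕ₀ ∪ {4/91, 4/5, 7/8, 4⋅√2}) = ℕ₀ ∪ {4/91, 4/5, 7/8, 4⋅√2}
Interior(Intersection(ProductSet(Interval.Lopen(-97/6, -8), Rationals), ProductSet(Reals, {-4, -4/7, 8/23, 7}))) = EmptySet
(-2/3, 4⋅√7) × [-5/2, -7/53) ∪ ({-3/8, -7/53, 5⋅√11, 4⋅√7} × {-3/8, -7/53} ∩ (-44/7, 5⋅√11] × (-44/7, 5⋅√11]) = ((-2/3, 4⋅√7) × [-5/2, -7/53)) ∪ ({-3/8, -7/53, 5⋅√11, 4⋅√7} × {-3/8, -7/53})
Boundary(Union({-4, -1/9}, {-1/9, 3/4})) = {-4, -1/9, 3/4}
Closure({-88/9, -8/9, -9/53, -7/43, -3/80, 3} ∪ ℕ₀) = {-88/9, -8/9, -9/53, -7/43, -3/80} ∪ ℕ₀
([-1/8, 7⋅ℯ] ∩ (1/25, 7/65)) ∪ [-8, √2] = [-8, √2]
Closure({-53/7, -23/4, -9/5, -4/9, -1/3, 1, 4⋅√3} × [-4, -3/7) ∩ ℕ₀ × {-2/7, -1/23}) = ∅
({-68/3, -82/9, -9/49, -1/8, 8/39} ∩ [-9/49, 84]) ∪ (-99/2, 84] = (-99/2, 84]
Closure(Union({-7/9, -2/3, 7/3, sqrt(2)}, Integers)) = Union({-7/9, -2/3, 7/3, sqrt(2)}, Integers)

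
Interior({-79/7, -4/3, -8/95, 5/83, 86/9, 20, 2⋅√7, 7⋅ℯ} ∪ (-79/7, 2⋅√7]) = (-79/7, 2⋅√7)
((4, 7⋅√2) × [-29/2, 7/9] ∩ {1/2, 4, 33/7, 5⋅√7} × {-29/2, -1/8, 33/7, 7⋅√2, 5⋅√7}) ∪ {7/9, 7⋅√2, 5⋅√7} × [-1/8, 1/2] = ({33/7} × {-29/2, -1/8}) ∪ ({7/9, 7⋅√2, 5⋅√7} × [-1/8, 1/2])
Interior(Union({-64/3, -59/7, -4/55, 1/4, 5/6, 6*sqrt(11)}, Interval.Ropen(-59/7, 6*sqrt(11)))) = Interval.open(-59/7, 6*sqrt(11))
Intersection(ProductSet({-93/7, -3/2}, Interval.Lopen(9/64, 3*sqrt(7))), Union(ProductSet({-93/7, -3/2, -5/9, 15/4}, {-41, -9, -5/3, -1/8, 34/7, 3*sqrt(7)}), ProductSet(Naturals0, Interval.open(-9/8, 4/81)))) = ProductSet({-93/7, -3/2}, {34/7, 3*sqrt(7)})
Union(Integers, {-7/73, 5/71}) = Union({-7/73, 5/71}, Integers)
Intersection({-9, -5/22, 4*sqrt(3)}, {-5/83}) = EmptySet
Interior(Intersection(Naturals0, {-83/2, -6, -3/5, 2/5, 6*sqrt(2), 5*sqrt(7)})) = EmptySet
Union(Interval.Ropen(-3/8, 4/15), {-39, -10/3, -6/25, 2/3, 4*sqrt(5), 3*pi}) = Union({-39, -10/3, 2/3, 4*sqrt(5), 3*pi}, Interval.Ropen(-3/8, 4/15))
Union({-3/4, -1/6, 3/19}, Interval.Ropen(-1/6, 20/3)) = Union({-3/4}, Interval.Ropen(-1/6, 20/3))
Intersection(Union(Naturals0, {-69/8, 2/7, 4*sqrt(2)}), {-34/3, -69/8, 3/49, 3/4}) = {-69/8}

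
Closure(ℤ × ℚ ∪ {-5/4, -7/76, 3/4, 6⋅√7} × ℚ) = (ℤ ∪ {-5/4, -7/76, 3/4, 6⋅√7}) × ℝ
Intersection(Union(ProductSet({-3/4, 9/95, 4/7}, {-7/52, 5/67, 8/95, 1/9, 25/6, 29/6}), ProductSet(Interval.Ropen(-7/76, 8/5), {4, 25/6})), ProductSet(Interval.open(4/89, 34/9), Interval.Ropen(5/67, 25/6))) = Union(ProductSet({9/95, 4/7}, {5/67, 8/95, 1/9}), ProductSet(Interval.open(4/89, 8/5), {4}))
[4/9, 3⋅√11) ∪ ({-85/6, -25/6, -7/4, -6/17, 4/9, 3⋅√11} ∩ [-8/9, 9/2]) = {-6/17} ∪ [4/9, 3⋅√11)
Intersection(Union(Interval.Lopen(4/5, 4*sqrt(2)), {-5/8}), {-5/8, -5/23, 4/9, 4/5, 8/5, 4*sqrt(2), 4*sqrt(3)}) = {-5/8, 8/5, 4*sqrt(2)}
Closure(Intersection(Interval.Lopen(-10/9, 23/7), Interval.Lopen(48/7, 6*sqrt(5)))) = EmptySet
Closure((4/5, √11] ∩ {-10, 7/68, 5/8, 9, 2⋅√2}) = {2⋅√2}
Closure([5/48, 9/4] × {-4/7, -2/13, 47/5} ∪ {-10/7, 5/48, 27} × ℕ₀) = ({-10/7, 5/48, 27} × ℕ₀) ∪ ([5/48, 9/4] × {-4/7, -2/13, 47/5})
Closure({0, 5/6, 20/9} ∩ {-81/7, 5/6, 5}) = {5/6}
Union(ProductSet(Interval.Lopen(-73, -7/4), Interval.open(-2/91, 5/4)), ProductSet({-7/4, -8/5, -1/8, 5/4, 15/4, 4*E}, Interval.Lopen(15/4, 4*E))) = Union(ProductSet({-7/4, -8/5, -1/8, 5/4, 15/4, 4*E}, Interval.Lopen(15/4, 4*E)), ProductSet(Interval.Lopen(-73, -7/4), Interval.open(-2/91, 5/4)))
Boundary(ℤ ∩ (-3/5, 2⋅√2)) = {0, 1, 2}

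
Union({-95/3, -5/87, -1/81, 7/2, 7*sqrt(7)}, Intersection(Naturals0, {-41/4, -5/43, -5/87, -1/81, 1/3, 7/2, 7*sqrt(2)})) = {-95/3, -5/87, -1/81, 7/2, 7*sqrt(7)}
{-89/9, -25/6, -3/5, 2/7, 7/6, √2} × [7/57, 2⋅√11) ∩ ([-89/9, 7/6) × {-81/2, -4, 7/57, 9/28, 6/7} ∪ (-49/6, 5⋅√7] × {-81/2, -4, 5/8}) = ({-89/9, -25/6, -3/5, 2/7} × {7/57, 9/28, 6/7}) ∪ ({-25/6, -3/5, 2/7, 7/6, √2} × {5/8})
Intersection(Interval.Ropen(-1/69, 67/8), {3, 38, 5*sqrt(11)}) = {3}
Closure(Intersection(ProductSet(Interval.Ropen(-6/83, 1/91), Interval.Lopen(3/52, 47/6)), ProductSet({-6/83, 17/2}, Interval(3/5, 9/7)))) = ProductSet({-6/83}, Interval(3/5, 9/7))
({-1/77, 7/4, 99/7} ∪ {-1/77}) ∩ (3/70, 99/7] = {7/4, 99/7}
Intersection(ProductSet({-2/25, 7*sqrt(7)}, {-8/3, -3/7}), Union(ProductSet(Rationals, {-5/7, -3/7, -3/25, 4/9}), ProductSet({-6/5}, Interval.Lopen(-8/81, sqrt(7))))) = ProductSet({-2/25}, {-3/7})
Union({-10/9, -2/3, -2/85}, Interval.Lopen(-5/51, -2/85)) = Union({-10/9, -2/3}, Interval.Lopen(-5/51, -2/85))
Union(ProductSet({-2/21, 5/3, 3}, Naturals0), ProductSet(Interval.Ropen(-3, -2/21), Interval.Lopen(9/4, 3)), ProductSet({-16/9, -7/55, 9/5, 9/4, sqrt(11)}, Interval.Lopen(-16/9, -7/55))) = Union(ProductSet({-2/21, 5/3, 3}, Naturals0), ProductSet({-16/9, -7/55, 9/5, 9/4, sqrt(11)}, Interval.Lopen(-16/9, -7/55)), ProductSet(Interval.Ropen(-3, -2/21), Interval.Lopen(9/4, 3)))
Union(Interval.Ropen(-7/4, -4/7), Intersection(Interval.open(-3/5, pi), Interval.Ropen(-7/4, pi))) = Interval.Ropen(-7/4, pi)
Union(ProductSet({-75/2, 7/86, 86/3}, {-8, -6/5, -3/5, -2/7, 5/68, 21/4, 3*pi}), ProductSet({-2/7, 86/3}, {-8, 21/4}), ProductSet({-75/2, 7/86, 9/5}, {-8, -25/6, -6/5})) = Union(ProductSet({-2/7, 86/3}, {-8, 21/4}), ProductSet({-75/2, 7/86, 9/5}, {-8, -25/6, -6/5}), ProductSet({-75/2, 7/86, 86/3}, {-8, -6/5, -3/5, -2/7, 5/68, 21/4, 3*pi}))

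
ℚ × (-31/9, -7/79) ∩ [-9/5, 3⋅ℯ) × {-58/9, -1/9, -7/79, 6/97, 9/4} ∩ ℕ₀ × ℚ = {0, 1, …, 8} × {-1/9}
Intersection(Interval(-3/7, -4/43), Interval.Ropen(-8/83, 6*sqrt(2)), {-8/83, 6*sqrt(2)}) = {-8/83}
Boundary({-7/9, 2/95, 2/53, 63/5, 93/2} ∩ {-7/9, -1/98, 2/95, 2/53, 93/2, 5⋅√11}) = {-7/9, 2/95, 2/53, 93/2}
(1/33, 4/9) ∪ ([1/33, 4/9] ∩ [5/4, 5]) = (1/33, 4/9)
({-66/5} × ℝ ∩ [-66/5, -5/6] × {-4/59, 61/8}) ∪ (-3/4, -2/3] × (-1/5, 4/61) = ({-66/5} × {-4/59, 61/8}) ∪ ((-3/4, -2/3] × (-1/5, 4/61))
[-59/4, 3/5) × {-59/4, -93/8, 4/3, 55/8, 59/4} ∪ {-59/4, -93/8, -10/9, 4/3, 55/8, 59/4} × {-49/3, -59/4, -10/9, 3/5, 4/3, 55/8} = ([-59/4, 3/5) × {-59/4, -93/8, 4/3, 55/8, 59/4}) ∪ ({-59/4, -93/8, -10/9, 4/3, 55/8, 59/4} × {-49/3, -59/4, -10/9, 3/5, 4/3, 55/8})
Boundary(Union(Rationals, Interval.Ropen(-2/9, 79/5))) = Union(Interval(-oo, -2/9), Interval(79/5, oo))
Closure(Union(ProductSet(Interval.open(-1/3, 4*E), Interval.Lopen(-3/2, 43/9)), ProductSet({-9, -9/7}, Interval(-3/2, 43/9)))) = Union(ProductSet({-9, -9/7, -1/3, 4*E}, Interval(-3/2, 43/9)), ProductSet(Interval(-1/3, 4*E), {-3/2, 43/9}), ProductSet(Interval.open(-1/3, 4*E), Interval.Lopen(-3/2, 43/9)))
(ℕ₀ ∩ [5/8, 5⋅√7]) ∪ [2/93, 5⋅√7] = [2/93, 5⋅√7] ∪ {1, 2, …, 13}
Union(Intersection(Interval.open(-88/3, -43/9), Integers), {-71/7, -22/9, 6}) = Union({-71/7, -22/9, 6}, Range(-29, -4, 1))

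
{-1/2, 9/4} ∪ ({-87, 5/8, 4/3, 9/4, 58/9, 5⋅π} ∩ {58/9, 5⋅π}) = {-1/2, 9/4, 58/9, 5⋅π}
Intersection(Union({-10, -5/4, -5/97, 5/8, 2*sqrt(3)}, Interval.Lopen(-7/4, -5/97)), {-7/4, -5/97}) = {-5/97}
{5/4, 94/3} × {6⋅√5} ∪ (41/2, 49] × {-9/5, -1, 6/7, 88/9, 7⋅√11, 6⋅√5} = ({5/4, 94/3} × {6⋅√5}) ∪ ((41/2, 49] × {-9/5, -1, 6/7, 88/9, 7⋅√11, 6⋅√5})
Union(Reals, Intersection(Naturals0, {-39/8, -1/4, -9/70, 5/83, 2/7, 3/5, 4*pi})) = Reals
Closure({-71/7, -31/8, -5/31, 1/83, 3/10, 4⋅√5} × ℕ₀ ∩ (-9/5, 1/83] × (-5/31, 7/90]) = {-5/31, 1/83} × {0}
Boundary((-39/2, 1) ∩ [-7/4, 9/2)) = {-7/4, 1}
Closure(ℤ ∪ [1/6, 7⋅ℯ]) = ℤ ∪ [1/6, 7⋅ℯ]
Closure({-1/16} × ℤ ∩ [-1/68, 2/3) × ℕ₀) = ∅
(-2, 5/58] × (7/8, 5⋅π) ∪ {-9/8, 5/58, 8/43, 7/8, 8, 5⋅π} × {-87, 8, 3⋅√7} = ((-2, 5/58] × (7/8, 5⋅π)) ∪ ({-9/8, 5/58, 8/43, 7/8, 8, 5⋅π} × {-87, 8, 3⋅√7})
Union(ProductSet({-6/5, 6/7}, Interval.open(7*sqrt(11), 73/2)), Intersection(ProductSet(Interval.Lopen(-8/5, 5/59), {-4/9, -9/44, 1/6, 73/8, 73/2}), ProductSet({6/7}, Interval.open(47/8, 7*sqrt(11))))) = ProductSet({-6/5, 6/7}, Interval.open(7*sqrt(11), 73/2))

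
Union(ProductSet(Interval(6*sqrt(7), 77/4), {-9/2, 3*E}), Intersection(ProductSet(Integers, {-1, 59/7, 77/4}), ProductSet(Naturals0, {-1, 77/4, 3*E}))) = Union(ProductSet(Interval(6*sqrt(7), 77/4), {-9/2, 3*E}), ProductSet(Naturals0, {-1, 77/4}))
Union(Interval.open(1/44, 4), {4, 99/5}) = Union({99/5}, Interval.Lopen(1/44, 4))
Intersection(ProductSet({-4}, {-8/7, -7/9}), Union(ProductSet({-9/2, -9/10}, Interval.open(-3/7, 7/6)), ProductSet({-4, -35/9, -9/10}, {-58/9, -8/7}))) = ProductSet({-4}, {-8/7})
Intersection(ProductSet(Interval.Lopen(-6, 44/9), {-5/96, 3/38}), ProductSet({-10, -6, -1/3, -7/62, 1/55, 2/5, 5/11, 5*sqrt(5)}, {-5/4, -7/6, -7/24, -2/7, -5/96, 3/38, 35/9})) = ProductSet({-1/3, -7/62, 1/55, 2/5, 5/11}, {-5/96, 3/38})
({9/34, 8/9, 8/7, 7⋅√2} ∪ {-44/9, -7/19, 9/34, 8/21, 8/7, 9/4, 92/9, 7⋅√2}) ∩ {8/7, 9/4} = {8/7, 9/4}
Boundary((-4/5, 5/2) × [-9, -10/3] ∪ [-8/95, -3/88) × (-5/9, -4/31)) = ({-4/5, 5/2} × [-9, -10/3]) ∪ ({-8/95, -3/88} × [-5/9, -4/31]) ∪ ([-4/5, 5/2] × {-9, -10/3}) ∪ ([-8/95, -3/88] × {-5/9, -4/31})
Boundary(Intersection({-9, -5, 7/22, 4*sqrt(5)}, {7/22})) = {7/22}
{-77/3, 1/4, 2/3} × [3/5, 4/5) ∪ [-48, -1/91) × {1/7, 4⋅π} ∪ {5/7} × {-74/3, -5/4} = ({5/7} × {-74/3, -5/4}) ∪ ({-77/3, 1/4, 2/3} × [3/5, 4/5)) ∪ ([-48, -1/91) × {1/7, 4⋅π})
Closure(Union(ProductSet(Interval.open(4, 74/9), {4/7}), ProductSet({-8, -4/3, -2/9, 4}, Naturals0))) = Union(ProductSet({-8, -4/3, -2/9, 4}, Naturals0), ProductSet(Interval(4, 74/9), {4/7}))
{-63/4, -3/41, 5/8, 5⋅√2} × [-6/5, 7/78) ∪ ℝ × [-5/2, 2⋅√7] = ℝ × [-5/2, 2⋅√7]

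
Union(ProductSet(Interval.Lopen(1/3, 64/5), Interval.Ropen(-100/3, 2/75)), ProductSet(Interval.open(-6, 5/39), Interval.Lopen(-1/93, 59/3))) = Union(ProductSet(Interval.open(-6, 5/39), Interval.Lopen(-1/93, 59/3)), ProductSet(Interval.Lopen(1/3, 64/5), Interval.Ropen(-100/3, 2/75)))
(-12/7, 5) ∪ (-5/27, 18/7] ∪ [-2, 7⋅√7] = [-2, 7⋅√7]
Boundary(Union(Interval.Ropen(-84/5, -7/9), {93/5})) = {-84/5, -7/9, 93/5}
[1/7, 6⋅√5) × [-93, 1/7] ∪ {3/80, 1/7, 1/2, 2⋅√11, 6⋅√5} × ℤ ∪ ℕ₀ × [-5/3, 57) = (ℕ₀ × [-5/3, 57)) ∪ ([1/7, 6⋅√5) × [-93, 1/7]) ∪ ({3/80, 1/7, 1/2, 2⋅√11, 6⋅√5} × ℤ)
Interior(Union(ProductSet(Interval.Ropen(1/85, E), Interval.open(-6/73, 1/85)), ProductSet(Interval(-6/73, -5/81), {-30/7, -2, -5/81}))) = ProductSet(Interval.open(1/85, E), Interval.open(-6/73, 1/85))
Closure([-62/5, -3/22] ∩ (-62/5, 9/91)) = [-62/5, -3/22]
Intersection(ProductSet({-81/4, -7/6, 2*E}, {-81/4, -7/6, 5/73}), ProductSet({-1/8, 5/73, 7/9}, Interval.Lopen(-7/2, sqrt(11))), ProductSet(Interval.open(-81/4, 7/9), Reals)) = EmptySet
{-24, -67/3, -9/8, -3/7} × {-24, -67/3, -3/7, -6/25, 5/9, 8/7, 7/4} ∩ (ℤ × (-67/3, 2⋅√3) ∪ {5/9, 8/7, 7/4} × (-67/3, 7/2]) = {-24} × {-3/7, -6/25, 5/9, 8/7, 7/4}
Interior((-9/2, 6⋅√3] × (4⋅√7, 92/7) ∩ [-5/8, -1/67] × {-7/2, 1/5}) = ∅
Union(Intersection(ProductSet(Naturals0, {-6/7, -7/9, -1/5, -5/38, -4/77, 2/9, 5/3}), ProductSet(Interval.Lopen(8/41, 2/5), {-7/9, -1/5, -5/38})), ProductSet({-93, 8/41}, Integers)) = ProductSet({-93, 8/41}, Integers)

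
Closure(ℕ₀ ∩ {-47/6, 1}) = {1}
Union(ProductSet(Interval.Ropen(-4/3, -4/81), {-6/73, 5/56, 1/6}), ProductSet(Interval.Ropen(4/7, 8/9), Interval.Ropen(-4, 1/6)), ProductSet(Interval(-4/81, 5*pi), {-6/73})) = Union(ProductSet(Interval.Ropen(-4/3, -4/81), {-6/73, 5/56, 1/6}), ProductSet(Interval(-4/81, 5*pi), {-6/73}), ProductSet(Interval.Ropen(4/7, 8/9), Interval.Ropen(-4, 1/6)))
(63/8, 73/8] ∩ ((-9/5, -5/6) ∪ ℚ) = ℚ ∩ (63/8, 73/8]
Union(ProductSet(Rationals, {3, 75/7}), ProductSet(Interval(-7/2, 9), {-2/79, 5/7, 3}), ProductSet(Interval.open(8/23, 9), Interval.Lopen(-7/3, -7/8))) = Union(ProductSet(Interval(-7/2, 9), {-2/79, 5/7, 3}), ProductSet(Interval.open(8/23, 9), Interval.Lopen(-7/3, -7/8)), ProductSet(Rationals, {3, 75/7}))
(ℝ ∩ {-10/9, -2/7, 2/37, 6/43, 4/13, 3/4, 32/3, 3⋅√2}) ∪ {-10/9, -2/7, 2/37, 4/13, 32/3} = {-10/9, -2/7, 2/37, 6/43, 4/13, 3/4, 32/3, 3⋅√2}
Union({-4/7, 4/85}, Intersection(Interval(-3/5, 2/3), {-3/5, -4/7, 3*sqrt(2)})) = {-3/5, -4/7, 4/85}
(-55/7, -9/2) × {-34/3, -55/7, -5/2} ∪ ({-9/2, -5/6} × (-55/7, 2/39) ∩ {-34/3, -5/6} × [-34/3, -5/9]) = ({-5/6} × (-55/7, -5/9]) ∪ ((-55/7, -9/2) × {-34/3, -55/7, -5/2})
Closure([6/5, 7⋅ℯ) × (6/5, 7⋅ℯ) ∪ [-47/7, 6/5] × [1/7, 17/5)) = ([-47/7, 6/5] × [1/7, 17/5]) ∪ ({6/5, 7⋅ℯ} × [6/5, 7⋅ℯ]) ∪ ([6/5, 7⋅ℯ] × {6/5, 7⋅ℯ}) ∪ ([6/5, 7⋅ℯ) × (6/5, 7⋅ℯ))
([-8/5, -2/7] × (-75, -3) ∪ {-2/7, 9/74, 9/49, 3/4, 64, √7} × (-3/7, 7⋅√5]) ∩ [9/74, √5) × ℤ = {9/74, 9/49, 3/4} × {0, 1, …, 15}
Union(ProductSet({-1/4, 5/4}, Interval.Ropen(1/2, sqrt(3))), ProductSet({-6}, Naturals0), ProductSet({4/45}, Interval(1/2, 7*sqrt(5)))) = Union(ProductSet({-6}, Naturals0), ProductSet({4/45}, Interval(1/2, 7*sqrt(5))), ProductSet({-1/4, 5/4}, Interval.Ropen(1/2, sqrt(3))))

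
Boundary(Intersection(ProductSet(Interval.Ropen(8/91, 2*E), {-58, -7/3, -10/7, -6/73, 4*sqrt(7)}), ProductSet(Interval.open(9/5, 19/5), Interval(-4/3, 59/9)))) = ProductSet(Interval(9/5, 19/5), {-6/73})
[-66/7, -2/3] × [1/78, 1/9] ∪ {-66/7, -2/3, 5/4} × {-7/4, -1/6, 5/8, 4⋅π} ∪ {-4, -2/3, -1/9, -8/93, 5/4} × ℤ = ({-4, -2/3, -1/9, -8/93, 5/4} × ℤ) ∪ ([-66/7, -2/3] × [1/78, 1/9]) ∪ ({-66/7, -2/3, 5/4} × {-7/4, -1/6, 5/8, 4⋅π})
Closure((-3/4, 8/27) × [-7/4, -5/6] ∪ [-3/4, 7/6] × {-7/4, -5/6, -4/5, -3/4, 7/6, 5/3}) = ([-3/4, 8/27] × [-7/4, -5/6]) ∪ ([-3/4, 7/6] × {-7/4, -5/6, -4/5, -3/4, 7/6, 5/3})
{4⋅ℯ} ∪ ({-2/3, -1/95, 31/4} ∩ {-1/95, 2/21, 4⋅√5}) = {-1/95, 4⋅ℯ}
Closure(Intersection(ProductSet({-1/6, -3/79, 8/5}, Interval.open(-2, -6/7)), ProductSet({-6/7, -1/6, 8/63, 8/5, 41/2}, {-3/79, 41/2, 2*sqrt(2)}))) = EmptySet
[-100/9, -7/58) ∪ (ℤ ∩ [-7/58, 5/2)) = [-100/9, -7/58) ∪ {0, 1, 2}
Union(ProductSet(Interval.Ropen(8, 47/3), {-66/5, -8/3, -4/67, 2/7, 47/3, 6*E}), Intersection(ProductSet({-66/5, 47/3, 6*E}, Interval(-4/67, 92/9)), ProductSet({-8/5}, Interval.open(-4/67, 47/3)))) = ProductSet(Interval.Ropen(8, 47/3), {-66/5, -8/3, -4/67, 2/7, 47/3, 6*E})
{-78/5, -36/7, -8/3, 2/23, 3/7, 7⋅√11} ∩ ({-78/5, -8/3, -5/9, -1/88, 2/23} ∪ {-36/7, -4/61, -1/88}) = {-78/5, -36/7, -8/3, 2/23}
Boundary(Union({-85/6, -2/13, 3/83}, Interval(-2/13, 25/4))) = {-85/6, -2/13, 25/4}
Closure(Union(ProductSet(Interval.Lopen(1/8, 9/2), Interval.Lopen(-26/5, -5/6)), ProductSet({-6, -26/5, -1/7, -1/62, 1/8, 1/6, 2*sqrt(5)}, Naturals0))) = Union(ProductSet({1/8, 9/2}, Interval(-26/5, -5/6)), ProductSet({-6, -26/5, -1/7, -1/62, 1/8, 1/6, 2*sqrt(5)}, Union(Complement(Naturals0, Interval.open(-26/5, -5/6)), Naturals0)), ProductSet(Interval(1/8, 9/2), {-26/5, -5/6}), ProductSet(Interval.Lopen(1/8, 9/2), Interval.Lopen(-26/5, -5/6)))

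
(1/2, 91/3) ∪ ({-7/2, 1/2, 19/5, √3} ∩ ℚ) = {-7/2} ∪ [1/2, 91/3)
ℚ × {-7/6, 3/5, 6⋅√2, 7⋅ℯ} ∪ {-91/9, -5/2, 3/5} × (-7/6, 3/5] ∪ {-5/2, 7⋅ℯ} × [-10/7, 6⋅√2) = ({-91/9, -5/2, 3/5} × (-7/6, 3/5]) ∪ (ℚ × {-7/6, 3/5, 6⋅√2, 7⋅ℯ}) ∪ ({-5/2, 7⋅ℯ} × [-10/7, 6⋅√2))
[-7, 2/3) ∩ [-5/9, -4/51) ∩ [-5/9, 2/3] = [-5/9, -4/51)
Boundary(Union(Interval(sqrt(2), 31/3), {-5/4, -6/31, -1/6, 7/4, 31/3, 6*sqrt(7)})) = {-5/4, -6/31, -1/6, 31/3, sqrt(2), 6*sqrt(7)}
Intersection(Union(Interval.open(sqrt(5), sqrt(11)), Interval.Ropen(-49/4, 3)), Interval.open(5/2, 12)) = Interval.open(5/2, sqrt(11))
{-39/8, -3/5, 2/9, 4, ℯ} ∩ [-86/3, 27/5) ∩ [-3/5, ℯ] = {-3/5, 2/9, ℯ}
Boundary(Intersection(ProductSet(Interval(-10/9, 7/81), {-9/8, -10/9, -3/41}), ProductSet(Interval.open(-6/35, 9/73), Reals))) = ProductSet(Interval(-6/35, 7/81), {-9/8, -10/9, -3/41})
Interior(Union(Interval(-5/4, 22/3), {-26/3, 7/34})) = Interval.open(-5/4, 22/3)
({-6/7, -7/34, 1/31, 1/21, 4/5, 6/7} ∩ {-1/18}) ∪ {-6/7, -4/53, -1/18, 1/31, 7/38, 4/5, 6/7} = {-6/7, -4/53, -1/18, 1/31, 7/38, 4/5, 6/7}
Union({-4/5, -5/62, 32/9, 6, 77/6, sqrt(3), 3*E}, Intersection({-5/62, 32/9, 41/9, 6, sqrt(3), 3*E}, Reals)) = {-4/5, -5/62, 32/9, 41/9, 6, 77/6, sqrt(3), 3*E}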